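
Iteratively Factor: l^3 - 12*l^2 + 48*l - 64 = (l - 4)*(l^2 - 8*l + 16) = (l - 4)^2*(l - 4)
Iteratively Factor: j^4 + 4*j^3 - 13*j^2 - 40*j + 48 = (j - 1)*(j^3 + 5*j^2 - 8*j - 48) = (j - 1)*(j + 4)*(j^2 + j - 12) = (j - 1)*(j + 4)^2*(j - 3)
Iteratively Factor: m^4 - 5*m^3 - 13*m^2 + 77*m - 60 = (m - 1)*(m^3 - 4*m^2 - 17*m + 60) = (m - 5)*(m - 1)*(m^2 + m - 12) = (m - 5)*(m - 1)*(m + 4)*(m - 3)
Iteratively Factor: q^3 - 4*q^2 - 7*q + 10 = (q - 1)*(q^2 - 3*q - 10) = (q - 1)*(q + 2)*(q - 5)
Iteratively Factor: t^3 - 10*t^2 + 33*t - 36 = (t - 3)*(t^2 - 7*t + 12) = (t - 4)*(t - 3)*(t - 3)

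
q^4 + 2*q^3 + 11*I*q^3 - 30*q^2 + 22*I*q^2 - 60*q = q*(q + 2)*(q + 5*I)*(q + 6*I)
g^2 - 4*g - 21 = (g - 7)*(g + 3)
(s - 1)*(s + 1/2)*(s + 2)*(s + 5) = s^4 + 13*s^3/2 + 6*s^2 - 17*s/2 - 5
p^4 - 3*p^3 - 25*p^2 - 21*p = p*(p - 7)*(p + 1)*(p + 3)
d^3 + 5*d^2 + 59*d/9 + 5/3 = (d + 1/3)*(d + 5/3)*(d + 3)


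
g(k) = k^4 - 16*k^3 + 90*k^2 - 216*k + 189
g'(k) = 4*k^3 - 48*k^2 + 180*k - 216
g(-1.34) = 681.77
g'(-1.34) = -553.01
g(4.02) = -3.16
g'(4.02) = -8.24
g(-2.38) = 1460.66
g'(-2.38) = -970.22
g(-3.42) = 2757.23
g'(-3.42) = -1553.03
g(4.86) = -13.77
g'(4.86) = -15.78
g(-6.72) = 12599.49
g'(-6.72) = -4807.06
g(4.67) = -10.85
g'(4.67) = -14.84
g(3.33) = -0.13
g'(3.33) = -1.16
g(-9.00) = 27648.00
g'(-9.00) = -8640.00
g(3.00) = 0.00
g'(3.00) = 0.00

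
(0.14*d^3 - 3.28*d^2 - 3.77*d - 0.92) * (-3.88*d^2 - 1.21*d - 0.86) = -0.5432*d^5 + 12.557*d^4 + 18.476*d^3 + 10.9521*d^2 + 4.3554*d + 0.7912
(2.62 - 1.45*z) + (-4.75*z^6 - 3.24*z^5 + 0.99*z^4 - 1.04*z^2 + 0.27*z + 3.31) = -4.75*z^6 - 3.24*z^5 + 0.99*z^4 - 1.04*z^2 - 1.18*z + 5.93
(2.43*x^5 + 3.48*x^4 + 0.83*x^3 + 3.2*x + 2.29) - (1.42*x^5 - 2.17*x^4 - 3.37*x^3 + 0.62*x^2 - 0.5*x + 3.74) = 1.01*x^5 + 5.65*x^4 + 4.2*x^3 - 0.62*x^2 + 3.7*x - 1.45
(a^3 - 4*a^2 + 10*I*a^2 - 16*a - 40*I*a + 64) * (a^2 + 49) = a^5 - 4*a^4 + 10*I*a^4 + 33*a^3 - 40*I*a^3 - 132*a^2 + 490*I*a^2 - 784*a - 1960*I*a + 3136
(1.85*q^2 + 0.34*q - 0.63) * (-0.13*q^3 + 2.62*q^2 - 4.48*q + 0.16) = -0.2405*q^5 + 4.8028*q^4 - 7.3153*q^3 - 2.8778*q^2 + 2.8768*q - 0.1008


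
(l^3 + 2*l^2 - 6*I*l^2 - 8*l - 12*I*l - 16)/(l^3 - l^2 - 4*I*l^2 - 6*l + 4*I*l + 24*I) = (l - 2*I)/(l - 3)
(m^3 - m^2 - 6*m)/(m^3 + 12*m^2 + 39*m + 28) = m*(m^2 - m - 6)/(m^3 + 12*m^2 + 39*m + 28)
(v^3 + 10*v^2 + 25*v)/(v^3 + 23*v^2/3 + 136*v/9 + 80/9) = 9*v*(v + 5)/(9*v^2 + 24*v + 16)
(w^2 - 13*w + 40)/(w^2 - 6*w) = (w^2 - 13*w + 40)/(w*(w - 6))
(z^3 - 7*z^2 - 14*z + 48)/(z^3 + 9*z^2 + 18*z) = (z^2 - 10*z + 16)/(z*(z + 6))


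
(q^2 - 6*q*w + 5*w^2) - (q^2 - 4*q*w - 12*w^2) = -2*q*w + 17*w^2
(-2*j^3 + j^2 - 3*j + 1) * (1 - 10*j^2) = 20*j^5 - 10*j^4 + 28*j^3 - 9*j^2 - 3*j + 1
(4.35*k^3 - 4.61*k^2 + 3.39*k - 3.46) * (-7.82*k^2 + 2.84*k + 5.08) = -34.017*k^5 + 48.4042*k^4 - 17.5042*k^3 + 13.266*k^2 + 7.3948*k - 17.5768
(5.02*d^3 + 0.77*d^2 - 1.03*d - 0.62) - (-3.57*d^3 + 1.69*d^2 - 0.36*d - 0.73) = 8.59*d^3 - 0.92*d^2 - 0.67*d + 0.11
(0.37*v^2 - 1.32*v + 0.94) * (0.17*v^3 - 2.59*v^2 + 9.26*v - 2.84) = 0.0629*v^5 - 1.1827*v^4 + 7.0048*v^3 - 15.7086*v^2 + 12.4532*v - 2.6696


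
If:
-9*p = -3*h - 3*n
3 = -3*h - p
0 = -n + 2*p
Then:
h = -3/4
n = -3/2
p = -3/4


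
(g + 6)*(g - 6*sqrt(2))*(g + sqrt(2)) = g^3 - 5*sqrt(2)*g^2 + 6*g^2 - 30*sqrt(2)*g - 12*g - 72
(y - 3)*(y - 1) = y^2 - 4*y + 3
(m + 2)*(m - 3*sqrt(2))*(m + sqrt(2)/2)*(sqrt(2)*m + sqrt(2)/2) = sqrt(2)*m^4 - 5*m^3 + 5*sqrt(2)*m^3/2 - 25*m^2/2 - 2*sqrt(2)*m^2 - 15*sqrt(2)*m/2 - 5*m - 3*sqrt(2)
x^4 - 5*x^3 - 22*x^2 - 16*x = x*(x - 8)*(x + 1)*(x + 2)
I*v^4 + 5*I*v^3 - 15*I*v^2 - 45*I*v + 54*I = (v - 3)*(v + 3)*(v + 6)*(I*v - I)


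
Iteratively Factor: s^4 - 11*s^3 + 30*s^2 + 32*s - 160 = (s + 2)*(s^3 - 13*s^2 + 56*s - 80) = (s - 5)*(s + 2)*(s^2 - 8*s + 16) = (s - 5)*(s - 4)*(s + 2)*(s - 4)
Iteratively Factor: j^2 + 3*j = (j)*(j + 3)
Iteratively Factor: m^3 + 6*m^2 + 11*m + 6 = (m + 1)*(m^2 + 5*m + 6) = (m + 1)*(m + 3)*(m + 2)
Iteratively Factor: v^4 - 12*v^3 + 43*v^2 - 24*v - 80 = (v + 1)*(v^3 - 13*v^2 + 56*v - 80) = (v - 5)*(v + 1)*(v^2 - 8*v + 16) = (v - 5)*(v - 4)*(v + 1)*(v - 4)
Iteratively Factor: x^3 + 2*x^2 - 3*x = (x)*(x^2 + 2*x - 3) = x*(x + 3)*(x - 1)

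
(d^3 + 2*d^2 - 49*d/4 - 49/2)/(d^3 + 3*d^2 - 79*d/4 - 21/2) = (2*d^2 + 11*d + 14)/(2*d^2 + 13*d + 6)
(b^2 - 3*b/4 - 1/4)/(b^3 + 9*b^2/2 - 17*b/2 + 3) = (4*b + 1)/(2*(2*b^2 + 11*b - 6))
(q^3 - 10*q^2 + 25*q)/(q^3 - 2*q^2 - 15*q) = (q - 5)/(q + 3)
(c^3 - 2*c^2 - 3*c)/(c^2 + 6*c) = (c^2 - 2*c - 3)/(c + 6)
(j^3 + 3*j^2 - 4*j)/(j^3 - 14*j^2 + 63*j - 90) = j*(j^2 + 3*j - 4)/(j^3 - 14*j^2 + 63*j - 90)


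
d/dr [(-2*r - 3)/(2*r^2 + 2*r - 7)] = 4*(r^2 + 3*r + 5)/(4*r^4 + 8*r^3 - 24*r^2 - 28*r + 49)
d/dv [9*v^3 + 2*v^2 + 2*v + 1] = 27*v^2 + 4*v + 2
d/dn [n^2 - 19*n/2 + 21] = 2*n - 19/2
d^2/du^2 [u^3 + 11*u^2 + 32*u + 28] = 6*u + 22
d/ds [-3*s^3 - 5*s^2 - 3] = s*(-9*s - 10)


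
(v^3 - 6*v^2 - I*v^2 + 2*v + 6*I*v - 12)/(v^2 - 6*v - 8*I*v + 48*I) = (v^2 - I*v + 2)/(v - 8*I)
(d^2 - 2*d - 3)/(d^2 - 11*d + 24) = (d + 1)/(d - 8)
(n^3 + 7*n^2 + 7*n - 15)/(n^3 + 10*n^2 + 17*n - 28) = (n^2 + 8*n + 15)/(n^2 + 11*n + 28)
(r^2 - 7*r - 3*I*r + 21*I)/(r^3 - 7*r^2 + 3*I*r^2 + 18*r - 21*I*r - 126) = 1/(r + 6*I)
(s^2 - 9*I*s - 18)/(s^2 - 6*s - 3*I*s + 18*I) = (s - 6*I)/(s - 6)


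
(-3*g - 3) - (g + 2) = -4*g - 5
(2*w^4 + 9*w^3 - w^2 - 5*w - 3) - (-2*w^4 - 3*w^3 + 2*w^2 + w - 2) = 4*w^4 + 12*w^3 - 3*w^2 - 6*w - 1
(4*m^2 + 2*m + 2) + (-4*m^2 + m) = 3*m + 2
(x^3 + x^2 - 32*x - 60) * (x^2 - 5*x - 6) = x^5 - 4*x^4 - 43*x^3 + 94*x^2 + 492*x + 360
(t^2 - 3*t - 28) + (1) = t^2 - 3*t - 27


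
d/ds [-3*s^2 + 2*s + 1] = 2 - 6*s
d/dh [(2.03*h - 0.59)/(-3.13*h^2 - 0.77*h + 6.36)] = (6.3539*h^2 - 3.6934*h + 12.4565)/(9.7969*h^4 + 4.8202*h^3 - 39.2207*h^2 - 9.7944*h + 40.4496)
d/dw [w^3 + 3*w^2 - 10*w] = 3*w^2 + 6*w - 10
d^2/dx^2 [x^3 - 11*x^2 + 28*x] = 6*x - 22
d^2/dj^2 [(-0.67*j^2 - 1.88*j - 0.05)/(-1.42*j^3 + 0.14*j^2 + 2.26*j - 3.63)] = (2.701976*j^6 + 22.744992*j^5 + 11.86836*j^4 - 36.792876*j^3 - 115.201692*j^2 + 4.281036*j + 49.064914)/(2.863288*j^9 - 0.846888*j^8 - 13.587696*j^7 + 24.65158*j^6 + 17.295624*j^5 - 71.828124*j^4 + 51.48161*j^3 + 50.087466*j^2 - 89.339382*j + 47.832147)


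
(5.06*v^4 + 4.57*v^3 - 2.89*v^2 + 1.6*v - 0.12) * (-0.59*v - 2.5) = -2.9854*v^5 - 15.3463*v^4 - 9.7199*v^3 + 6.281*v^2 - 3.9292*v + 0.3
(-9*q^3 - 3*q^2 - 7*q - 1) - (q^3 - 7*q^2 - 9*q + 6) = -10*q^3 + 4*q^2 + 2*q - 7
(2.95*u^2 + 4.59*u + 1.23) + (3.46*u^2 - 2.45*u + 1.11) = 6.41*u^2 + 2.14*u + 2.34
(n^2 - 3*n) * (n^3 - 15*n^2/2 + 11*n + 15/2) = n^5 - 21*n^4/2 + 67*n^3/2 - 51*n^2/2 - 45*n/2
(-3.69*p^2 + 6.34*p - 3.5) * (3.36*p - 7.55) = -12.3984*p^3 + 49.1619*p^2 - 59.627*p + 26.425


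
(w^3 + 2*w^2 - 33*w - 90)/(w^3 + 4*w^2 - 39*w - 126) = (w + 5)/(w + 7)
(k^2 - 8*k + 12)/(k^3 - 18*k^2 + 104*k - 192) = (k - 2)/(k^2 - 12*k + 32)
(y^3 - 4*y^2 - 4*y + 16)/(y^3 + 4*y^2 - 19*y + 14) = (y^2 - 2*y - 8)/(y^2 + 6*y - 7)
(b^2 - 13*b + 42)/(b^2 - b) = (b^2 - 13*b + 42)/(b*(b - 1))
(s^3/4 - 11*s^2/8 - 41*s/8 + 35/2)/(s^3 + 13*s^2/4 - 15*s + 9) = (2*s^3 - 11*s^2 - 41*s + 140)/(2*(4*s^3 + 13*s^2 - 60*s + 36))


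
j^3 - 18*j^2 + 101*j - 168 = (j - 8)*(j - 7)*(j - 3)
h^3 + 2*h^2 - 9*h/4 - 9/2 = (h - 3/2)*(h + 3/2)*(h + 2)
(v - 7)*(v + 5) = v^2 - 2*v - 35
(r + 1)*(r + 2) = r^2 + 3*r + 2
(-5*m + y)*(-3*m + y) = 15*m^2 - 8*m*y + y^2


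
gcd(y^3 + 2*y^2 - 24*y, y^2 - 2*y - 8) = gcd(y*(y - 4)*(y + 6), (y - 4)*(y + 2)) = y - 4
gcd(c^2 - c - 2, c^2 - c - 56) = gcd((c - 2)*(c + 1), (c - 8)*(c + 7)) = 1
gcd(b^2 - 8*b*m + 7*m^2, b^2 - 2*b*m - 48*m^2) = 1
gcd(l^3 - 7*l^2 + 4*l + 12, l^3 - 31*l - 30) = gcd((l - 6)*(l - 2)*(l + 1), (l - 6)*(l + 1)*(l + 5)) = l^2 - 5*l - 6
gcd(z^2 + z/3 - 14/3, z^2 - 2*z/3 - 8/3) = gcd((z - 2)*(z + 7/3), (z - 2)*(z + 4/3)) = z - 2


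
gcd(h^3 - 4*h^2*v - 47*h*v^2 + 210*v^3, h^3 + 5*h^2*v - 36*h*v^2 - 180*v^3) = -h + 6*v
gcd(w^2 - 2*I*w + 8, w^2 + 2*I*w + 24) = w - 4*I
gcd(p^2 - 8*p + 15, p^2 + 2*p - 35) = p - 5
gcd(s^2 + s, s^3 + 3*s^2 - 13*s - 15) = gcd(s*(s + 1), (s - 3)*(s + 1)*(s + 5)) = s + 1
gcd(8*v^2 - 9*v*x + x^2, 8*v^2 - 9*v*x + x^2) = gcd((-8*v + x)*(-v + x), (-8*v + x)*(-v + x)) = 8*v^2 - 9*v*x + x^2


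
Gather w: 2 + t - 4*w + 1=t - 4*w + 3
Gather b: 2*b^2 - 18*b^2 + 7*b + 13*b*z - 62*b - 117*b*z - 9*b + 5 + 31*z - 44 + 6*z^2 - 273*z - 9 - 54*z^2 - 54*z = -16*b^2 + b*(-104*z - 64) - 48*z^2 - 296*z - 48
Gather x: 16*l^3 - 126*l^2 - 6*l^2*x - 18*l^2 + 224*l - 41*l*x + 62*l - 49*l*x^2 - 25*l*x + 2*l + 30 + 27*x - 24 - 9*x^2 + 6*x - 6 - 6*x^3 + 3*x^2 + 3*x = 16*l^3 - 144*l^2 + 288*l - 6*x^3 + x^2*(-49*l - 6) + x*(-6*l^2 - 66*l + 36)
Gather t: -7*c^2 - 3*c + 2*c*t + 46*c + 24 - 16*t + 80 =-7*c^2 + 43*c + t*(2*c - 16) + 104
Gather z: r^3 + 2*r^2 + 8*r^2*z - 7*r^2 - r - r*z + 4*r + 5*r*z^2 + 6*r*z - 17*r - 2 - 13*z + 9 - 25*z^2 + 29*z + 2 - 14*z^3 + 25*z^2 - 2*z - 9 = r^3 - 5*r^2 + 5*r*z^2 - 14*r - 14*z^3 + z*(8*r^2 + 5*r + 14)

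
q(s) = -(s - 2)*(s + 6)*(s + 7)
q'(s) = -(s - 2)*(s + 6) - (s - 2)*(s + 7) - (s + 6)*(s + 7)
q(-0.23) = 87.11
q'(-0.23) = -11.10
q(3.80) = -190.51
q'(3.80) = -142.92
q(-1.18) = 89.21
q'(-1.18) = 5.78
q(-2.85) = 63.40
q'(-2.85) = 22.33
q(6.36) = -719.97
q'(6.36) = -277.27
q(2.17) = -12.74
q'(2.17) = -77.87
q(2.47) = -37.70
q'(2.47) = -88.64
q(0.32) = 77.72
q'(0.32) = -23.35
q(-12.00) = 420.00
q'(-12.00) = -184.00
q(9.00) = -1680.00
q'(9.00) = -457.00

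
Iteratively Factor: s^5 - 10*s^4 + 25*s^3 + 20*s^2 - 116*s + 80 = (s - 5)*(s^4 - 5*s^3 + 20*s - 16) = (s - 5)*(s - 2)*(s^3 - 3*s^2 - 6*s + 8) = (s - 5)*(s - 2)*(s - 1)*(s^2 - 2*s - 8) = (s - 5)*(s - 4)*(s - 2)*(s - 1)*(s + 2)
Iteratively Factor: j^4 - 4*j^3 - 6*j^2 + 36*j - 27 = (j - 1)*(j^3 - 3*j^2 - 9*j + 27) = (j - 3)*(j - 1)*(j^2 - 9) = (j - 3)^2*(j - 1)*(j + 3)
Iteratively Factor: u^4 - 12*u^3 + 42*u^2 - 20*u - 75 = (u + 1)*(u^3 - 13*u^2 + 55*u - 75) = (u - 5)*(u + 1)*(u^2 - 8*u + 15) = (u - 5)^2*(u + 1)*(u - 3)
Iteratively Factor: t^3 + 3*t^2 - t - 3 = (t + 1)*(t^2 + 2*t - 3) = (t + 1)*(t + 3)*(t - 1)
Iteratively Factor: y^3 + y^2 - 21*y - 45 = (y - 5)*(y^2 + 6*y + 9) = (y - 5)*(y + 3)*(y + 3)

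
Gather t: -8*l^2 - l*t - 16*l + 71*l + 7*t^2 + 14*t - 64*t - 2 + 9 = -8*l^2 + 55*l + 7*t^2 + t*(-l - 50) + 7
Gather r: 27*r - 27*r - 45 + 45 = 0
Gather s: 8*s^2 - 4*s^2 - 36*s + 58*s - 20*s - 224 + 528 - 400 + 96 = 4*s^2 + 2*s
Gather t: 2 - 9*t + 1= 3 - 9*t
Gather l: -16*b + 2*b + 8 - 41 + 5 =-14*b - 28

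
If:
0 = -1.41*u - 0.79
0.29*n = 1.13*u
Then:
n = -2.18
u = -0.56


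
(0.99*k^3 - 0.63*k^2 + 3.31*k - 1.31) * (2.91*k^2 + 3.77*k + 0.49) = 2.8809*k^5 + 1.899*k^4 + 7.7421*k^3 + 8.3579*k^2 - 3.3168*k - 0.6419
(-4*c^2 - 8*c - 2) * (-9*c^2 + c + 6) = 36*c^4 + 68*c^3 - 14*c^2 - 50*c - 12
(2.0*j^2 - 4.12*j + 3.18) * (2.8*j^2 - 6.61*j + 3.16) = 5.6*j^4 - 24.756*j^3 + 42.4572*j^2 - 34.039*j + 10.0488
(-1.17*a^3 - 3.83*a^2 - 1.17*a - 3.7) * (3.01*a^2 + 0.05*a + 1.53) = -3.5217*a^5 - 11.5868*a^4 - 5.5033*a^3 - 17.0554*a^2 - 1.9751*a - 5.661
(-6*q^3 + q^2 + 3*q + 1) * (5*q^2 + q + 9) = -30*q^5 - q^4 - 38*q^3 + 17*q^2 + 28*q + 9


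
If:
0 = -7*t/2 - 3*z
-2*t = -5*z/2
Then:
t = 0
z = 0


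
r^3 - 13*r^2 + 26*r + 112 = (r - 8)*(r - 7)*(r + 2)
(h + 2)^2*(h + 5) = h^3 + 9*h^2 + 24*h + 20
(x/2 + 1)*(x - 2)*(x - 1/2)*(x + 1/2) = x^4/2 - 17*x^2/8 + 1/2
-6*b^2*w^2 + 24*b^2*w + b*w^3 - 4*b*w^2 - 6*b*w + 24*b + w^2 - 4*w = (-6*b + w)*(w - 4)*(b*w + 1)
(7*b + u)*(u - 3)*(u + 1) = 7*b*u^2 - 14*b*u - 21*b + u^3 - 2*u^2 - 3*u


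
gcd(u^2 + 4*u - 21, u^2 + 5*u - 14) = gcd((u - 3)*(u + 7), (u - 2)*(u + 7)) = u + 7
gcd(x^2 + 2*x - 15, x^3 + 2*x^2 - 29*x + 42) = x - 3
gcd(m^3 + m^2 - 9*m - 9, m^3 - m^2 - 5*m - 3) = m^2 - 2*m - 3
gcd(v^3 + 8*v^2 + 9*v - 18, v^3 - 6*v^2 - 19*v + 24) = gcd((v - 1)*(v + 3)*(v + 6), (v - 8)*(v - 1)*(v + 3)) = v^2 + 2*v - 3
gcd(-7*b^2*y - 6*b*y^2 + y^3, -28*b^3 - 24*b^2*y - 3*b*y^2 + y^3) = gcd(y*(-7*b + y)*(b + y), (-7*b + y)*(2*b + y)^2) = -7*b + y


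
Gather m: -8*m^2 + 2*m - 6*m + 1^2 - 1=-8*m^2 - 4*m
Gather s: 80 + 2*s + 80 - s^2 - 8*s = -s^2 - 6*s + 160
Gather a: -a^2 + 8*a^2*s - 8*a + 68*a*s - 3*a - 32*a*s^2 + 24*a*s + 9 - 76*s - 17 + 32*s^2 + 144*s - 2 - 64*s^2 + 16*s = a^2*(8*s - 1) + a*(-32*s^2 + 92*s - 11) - 32*s^2 + 84*s - 10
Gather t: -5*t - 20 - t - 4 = -6*t - 24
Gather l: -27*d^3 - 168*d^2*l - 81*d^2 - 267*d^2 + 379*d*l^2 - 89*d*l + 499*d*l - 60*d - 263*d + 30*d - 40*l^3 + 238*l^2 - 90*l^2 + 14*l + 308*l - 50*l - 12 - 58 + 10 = -27*d^3 - 348*d^2 - 293*d - 40*l^3 + l^2*(379*d + 148) + l*(-168*d^2 + 410*d + 272) - 60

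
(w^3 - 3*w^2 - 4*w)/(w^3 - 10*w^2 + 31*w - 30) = w*(w^2 - 3*w - 4)/(w^3 - 10*w^2 + 31*w - 30)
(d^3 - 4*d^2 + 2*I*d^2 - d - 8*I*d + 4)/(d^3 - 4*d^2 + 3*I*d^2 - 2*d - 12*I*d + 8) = (d + I)/(d + 2*I)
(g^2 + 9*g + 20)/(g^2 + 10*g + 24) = (g + 5)/(g + 6)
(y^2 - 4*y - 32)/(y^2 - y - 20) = (y - 8)/(y - 5)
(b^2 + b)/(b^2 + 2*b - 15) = b*(b + 1)/(b^2 + 2*b - 15)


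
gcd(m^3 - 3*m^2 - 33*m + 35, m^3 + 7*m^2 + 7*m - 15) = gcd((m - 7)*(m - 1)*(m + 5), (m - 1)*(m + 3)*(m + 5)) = m^2 + 4*m - 5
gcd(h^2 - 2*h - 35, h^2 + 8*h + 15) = h + 5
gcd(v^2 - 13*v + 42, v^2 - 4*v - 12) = v - 6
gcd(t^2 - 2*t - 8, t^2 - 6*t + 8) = t - 4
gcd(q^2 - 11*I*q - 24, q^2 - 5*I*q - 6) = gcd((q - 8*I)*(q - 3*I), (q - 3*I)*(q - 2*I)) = q - 3*I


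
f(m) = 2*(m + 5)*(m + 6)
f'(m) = 4*m + 22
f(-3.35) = 8.74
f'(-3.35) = 8.60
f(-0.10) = 57.82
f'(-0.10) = 21.60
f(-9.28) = 28.08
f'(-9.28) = -15.12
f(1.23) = 90.09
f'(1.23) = 26.92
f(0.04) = 60.88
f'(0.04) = 22.16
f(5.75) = 252.62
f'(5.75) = 45.00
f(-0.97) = 40.54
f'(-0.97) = 18.12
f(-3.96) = 4.24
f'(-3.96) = 6.16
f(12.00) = 612.00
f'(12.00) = 70.00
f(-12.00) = 84.00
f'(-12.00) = -26.00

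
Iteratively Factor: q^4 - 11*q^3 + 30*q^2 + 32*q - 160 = (q - 4)*(q^3 - 7*q^2 + 2*q + 40) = (q - 4)^2*(q^2 - 3*q - 10) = (q - 4)^2*(q + 2)*(q - 5)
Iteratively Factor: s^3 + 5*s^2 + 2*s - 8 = (s - 1)*(s^2 + 6*s + 8) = (s - 1)*(s + 2)*(s + 4)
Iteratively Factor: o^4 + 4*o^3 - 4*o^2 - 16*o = (o)*(o^3 + 4*o^2 - 4*o - 16) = o*(o - 2)*(o^2 + 6*o + 8) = o*(o - 2)*(o + 2)*(o + 4)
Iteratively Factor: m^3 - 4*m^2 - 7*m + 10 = (m + 2)*(m^2 - 6*m + 5) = (m - 1)*(m + 2)*(m - 5)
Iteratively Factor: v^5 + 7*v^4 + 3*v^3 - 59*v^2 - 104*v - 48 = (v - 3)*(v^4 + 10*v^3 + 33*v^2 + 40*v + 16) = (v - 3)*(v + 1)*(v^3 + 9*v^2 + 24*v + 16) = (v - 3)*(v + 1)*(v + 4)*(v^2 + 5*v + 4) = (v - 3)*(v + 1)^2*(v + 4)*(v + 4)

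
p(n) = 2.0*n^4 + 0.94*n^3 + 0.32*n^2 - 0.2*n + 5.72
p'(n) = 8.0*n^3 + 2.82*n^2 + 0.64*n - 0.2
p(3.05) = 207.83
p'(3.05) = 254.97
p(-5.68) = 1926.65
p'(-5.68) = -1378.86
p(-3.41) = 243.28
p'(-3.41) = -286.81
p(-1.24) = 9.40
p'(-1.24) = -11.91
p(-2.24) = 47.56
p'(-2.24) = -77.40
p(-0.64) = 6.07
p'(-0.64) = -1.55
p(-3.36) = 229.26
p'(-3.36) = -273.98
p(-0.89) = 6.74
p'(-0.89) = -4.18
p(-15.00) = 98158.22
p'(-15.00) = -26375.30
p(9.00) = 13837.10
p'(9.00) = 6065.98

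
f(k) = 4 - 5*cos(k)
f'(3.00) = 0.71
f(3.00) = 8.95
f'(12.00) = -2.68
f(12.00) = -0.22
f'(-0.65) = -3.03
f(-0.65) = 0.02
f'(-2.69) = -2.18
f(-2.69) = 8.50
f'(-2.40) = -3.38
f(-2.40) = 7.69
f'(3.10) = 0.21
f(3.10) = 9.00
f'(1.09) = 4.43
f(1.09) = 1.69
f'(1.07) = 4.39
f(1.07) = 1.60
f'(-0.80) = -3.59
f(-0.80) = 0.52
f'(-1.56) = -5.00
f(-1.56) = 3.95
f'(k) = 5*sin(k)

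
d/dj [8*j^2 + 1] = 16*j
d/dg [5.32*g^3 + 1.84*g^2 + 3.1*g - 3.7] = 15.96*g^2 + 3.68*g + 3.1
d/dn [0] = 0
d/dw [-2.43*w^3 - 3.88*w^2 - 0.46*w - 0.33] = -7.29*w^2 - 7.76*w - 0.46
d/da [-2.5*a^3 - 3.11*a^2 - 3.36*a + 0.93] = -7.5*a^2 - 6.22*a - 3.36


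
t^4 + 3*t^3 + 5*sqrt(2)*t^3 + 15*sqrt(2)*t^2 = t^2*(t + 3)*(t + 5*sqrt(2))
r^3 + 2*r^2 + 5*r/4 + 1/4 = (r + 1/2)^2*(r + 1)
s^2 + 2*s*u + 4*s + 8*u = (s + 4)*(s + 2*u)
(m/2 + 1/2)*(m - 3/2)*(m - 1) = m^3/2 - 3*m^2/4 - m/2 + 3/4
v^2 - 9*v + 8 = (v - 8)*(v - 1)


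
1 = 1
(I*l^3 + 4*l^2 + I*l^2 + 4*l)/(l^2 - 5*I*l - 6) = l*(I*l^2 + l*(4 + I) + 4)/(l^2 - 5*I*l - 6)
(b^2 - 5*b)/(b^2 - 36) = b*(b - 5)/(b^2 - 36)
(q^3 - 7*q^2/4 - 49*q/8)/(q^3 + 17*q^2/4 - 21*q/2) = (8*q^2 - 14*q - 49)/(2*(4*q^2 + 17*q - 42))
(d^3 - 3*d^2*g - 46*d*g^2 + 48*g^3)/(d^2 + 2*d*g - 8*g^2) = (d^3 - 3*d^2*g - 46*d*g^2 + 48*g^3)/(d^2 + 2*d*g - 8*g^2)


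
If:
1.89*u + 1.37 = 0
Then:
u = -0.72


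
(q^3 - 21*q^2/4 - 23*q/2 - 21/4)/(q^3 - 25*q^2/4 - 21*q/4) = (q + 1)/q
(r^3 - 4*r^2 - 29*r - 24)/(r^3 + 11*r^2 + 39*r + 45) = (r^2 - 7*r - 8)/(r^2 + 8*r + 15)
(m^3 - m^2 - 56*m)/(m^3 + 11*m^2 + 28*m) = (m - 8)/(m + 4)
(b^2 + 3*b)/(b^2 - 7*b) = (b + 3)/(b - 7)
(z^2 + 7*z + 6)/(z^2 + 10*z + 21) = (z^2 + 7*z + 6)/(z^2 + 10*z + 21)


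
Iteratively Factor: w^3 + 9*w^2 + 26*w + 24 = (w + 2)*(w^2 + 7*w + 12) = (w + 2)*(w + 4)*(w + 3)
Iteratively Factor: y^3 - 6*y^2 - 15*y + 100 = (y + 4)*(y^2 - 10*y + 25) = (y - 5)*(y + 4)*(y - 5)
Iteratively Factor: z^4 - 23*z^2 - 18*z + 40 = (z + 2)*(z^3 - 2*z^2 - 19*z + 20) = (z + 2)*(z + 4)*(z^2 - 6*z + 5) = (z - 5)*(z + 2)*(z + 4)*(z - 1)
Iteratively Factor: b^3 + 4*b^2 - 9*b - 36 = (b - 3)*(b^2 + 7*b + 12) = (b - 3)*(b + 3)*(b + 4)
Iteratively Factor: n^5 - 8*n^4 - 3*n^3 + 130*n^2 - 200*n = (n - 5)*(n^4 - 3*n^3 - 18*n^2 + 40*n) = n*(n - 5)*(n^3 - 3*n^2 - 18*n + 40) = n*(n - 5)*(n + 4)*(n^2 - 7*n + 10) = n*(n - 5)^2*(n + 4)*(n - 2)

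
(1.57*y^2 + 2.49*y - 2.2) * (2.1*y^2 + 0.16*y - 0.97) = 3.297*y^4 + 5.4802*y^3 - 5.7445*y^2 - 2.7673*y + 2.134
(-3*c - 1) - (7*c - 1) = -10*c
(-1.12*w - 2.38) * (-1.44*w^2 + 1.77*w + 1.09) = 1.6128*w^3 + 1.4448*w^2 - 5.4334*w - 2.5942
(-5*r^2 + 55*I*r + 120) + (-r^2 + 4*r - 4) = -6*r^2 + 4*r + 55*I*r + 116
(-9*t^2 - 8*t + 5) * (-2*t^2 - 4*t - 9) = 18*t^4 + 52*t^3 + 103*t^2 + 52*t - 45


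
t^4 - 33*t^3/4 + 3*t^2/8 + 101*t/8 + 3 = (t - 8)*(t - 3/2)*(t + 1/4)*(t + 1)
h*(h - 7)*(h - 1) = h^3 - 8*h^2 + 7*h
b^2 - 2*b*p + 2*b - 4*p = (b + 2)*(b - 2*p)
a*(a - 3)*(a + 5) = a^3 + 2*a^2 - 15*a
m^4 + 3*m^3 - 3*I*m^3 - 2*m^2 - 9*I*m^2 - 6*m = m*(m + 3)*(m - 2*I)*(m - I)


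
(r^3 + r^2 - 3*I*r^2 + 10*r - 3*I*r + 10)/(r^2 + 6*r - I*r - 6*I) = (r^3 + r^2*(1 - 3*I) + r*(10 - 3*I) + 10)/(r^2 + r*(6 - I) - 6*I)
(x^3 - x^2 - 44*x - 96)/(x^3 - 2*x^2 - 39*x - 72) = (x + 4)/(x + 3)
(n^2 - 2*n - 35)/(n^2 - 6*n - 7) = (n + 5)/(n + 1)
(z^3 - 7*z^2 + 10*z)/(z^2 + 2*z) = (z^2 - 7*z + 10)/(z + 2)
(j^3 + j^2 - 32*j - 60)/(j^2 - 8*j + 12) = (j^2 + 7*j + 10)/(j - 2)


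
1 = 1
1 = 1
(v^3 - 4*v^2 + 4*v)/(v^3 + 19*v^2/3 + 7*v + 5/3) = 3*v*(v^2 - 4*v + 4)/(3*v^3 + 19*v^2 + 21*v + 5)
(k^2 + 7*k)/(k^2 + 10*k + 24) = k*(k + 7)/(k^2 + 10*k + 24)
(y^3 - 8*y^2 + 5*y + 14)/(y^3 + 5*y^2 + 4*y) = (y^2 - 9*y + 14)/(y*(y + 4))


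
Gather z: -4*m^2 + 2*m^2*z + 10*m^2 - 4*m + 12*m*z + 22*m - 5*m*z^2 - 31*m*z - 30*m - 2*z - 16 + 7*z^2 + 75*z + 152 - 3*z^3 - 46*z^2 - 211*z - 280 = 6*m^2 - 12*m - 3*z^3 + z^2*(-5*m - 39) + z*(2*m^2 - 19*m - 138) - 144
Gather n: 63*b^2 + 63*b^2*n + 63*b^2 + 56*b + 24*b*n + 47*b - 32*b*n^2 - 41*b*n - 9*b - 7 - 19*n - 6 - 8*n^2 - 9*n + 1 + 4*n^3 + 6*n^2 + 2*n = 126*b^2 + 94*b + 4*n^3 + n^2*(-32*b - 2) + n*(63*b^2 - 17*b - 26) - 12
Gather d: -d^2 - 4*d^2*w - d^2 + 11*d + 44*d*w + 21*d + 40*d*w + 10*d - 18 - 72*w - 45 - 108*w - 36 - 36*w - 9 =d^2*(-4*w - 2) + d*(84*w + 42) - 216*w - 108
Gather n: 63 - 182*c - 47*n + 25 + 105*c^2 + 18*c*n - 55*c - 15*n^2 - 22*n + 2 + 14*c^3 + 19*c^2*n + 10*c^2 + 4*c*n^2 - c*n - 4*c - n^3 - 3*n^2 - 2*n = 14*c^3 + 115*c^2 - 241*c - n^3 + n^2*(4*c - 18) + n*(19*c^2 + 17*c - 71) + 90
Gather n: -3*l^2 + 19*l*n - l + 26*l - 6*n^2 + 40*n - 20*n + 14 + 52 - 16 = -3*l^2 + 25*l - 6*n^2 + n*(19*l + 20) + 50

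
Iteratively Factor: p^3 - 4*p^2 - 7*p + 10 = (p - 5)*(p^2 + p - 2) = (p - 5)*(p + 2)*(p - 1)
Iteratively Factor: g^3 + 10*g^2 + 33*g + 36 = (g + 3)*(g^2 + 7*g + 12) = (g + 3)*(g + 4)*(g + 3)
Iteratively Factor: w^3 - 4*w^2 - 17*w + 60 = (w - 5)*(w^2 + w - 12) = (w - 5)*(w + 4)*(w - 3)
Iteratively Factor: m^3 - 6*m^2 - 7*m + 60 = (m - 4)*(m^2 - 2*m - 15) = (m - 4)*(m + 3)*(m - 5)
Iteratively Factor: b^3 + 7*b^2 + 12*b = (b + 3)*(b^2 + 4*b) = (b + 3)*(b + 4)*(b)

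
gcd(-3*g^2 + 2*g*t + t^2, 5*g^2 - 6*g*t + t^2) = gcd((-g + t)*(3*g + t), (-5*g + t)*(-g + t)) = -g + t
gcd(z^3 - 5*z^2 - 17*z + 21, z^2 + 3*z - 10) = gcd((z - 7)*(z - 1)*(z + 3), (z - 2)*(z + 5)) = 1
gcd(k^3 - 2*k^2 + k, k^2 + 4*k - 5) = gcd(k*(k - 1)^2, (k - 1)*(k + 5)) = k - 1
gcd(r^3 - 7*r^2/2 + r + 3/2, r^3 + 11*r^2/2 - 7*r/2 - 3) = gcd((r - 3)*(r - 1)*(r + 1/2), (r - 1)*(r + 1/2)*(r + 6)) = r^2 - r/2 - 1/2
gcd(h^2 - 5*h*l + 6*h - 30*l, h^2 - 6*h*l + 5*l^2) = h - 5*l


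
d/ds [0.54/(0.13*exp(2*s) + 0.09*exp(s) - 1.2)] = (-0.1404*exp(s) - 0.0486)*exp(s)/(0.13*exp(2*s) + 0.09*exp(s) - 1.2)^2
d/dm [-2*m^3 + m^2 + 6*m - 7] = -6*m^2 + 2*m + 6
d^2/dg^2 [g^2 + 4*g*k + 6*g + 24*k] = 2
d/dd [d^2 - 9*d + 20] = 2*d - 9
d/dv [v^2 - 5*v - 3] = 2*v - 5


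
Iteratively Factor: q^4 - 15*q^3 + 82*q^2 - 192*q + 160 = (q - 4)*(q^3 - 11*q^2 + 38*q - 40) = (q - 4)^2*(q^2 - 7*q + 10) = (q - 4)^2*(q - 2)*(q - 5)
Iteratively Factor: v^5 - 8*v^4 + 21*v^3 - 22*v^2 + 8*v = (v - 1)*(v^4 - 7*v^3 + 14*v^2 - 8*v) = (v - 4)*(v - 1)*(v^3 - 3*v^2 + 2*v) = (v - 4)*(v - 1)^2*(v^2 - 2*v) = v*(v - 4)*(v - 1)^2*(v - 2)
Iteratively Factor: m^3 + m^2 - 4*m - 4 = (m + 2)*(m^2 - m - 2) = (m - 2)*(m + 2)*(m + 1)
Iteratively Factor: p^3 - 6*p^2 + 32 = (p - 4)*(p^2 - 2*p - 8) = (p - 4)*(p + 2)*(p - 4)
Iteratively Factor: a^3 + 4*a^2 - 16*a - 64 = (a + 4)*(a^2 - 16) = (a + 4)^2*(a - 4)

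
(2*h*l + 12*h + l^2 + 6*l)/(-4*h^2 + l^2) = (-l - 6)/(2*h - l)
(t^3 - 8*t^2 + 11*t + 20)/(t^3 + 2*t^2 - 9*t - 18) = (t^3 - 8*t^2 + 11*t + 20)/(t^3 + 2*t^2 - 9*t - 18)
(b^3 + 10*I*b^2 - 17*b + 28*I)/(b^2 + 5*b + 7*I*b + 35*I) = (b^2 + 3*I*b + 4)/(b + 5)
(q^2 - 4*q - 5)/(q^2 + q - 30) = (q + 1)/(q + 6)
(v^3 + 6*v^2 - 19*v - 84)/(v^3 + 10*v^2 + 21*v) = (v - 4)/v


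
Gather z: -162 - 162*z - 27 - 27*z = -189*z - 189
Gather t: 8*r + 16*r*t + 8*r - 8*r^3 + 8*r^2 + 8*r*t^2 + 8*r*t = -8*r^3 + 8*r^2 + 8*r*t^2 + 24*r*t + 16*r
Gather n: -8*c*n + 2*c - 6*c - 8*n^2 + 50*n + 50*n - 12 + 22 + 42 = -4*c - 8*n^2 + n*(100 - 8*c) + 52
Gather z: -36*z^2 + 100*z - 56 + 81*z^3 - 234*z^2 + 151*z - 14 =81*z^3 - 270*z^2 + 251*z - 70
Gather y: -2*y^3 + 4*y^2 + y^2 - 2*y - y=-2*y^3 + 5*y^2 - 3*y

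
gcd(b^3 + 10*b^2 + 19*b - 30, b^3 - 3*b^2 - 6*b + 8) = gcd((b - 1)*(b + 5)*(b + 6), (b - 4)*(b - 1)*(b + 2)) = b - 1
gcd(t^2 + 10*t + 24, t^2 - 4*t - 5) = 1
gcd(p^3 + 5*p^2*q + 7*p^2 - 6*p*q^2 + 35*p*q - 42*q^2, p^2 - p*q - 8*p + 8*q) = p - q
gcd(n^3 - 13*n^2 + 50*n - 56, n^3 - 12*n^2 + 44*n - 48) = n^2 - 6*n + 8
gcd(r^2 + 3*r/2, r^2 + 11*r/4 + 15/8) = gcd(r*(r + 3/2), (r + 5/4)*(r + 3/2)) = r + 3/2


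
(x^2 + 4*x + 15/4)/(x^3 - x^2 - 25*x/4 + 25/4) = (2*x + 3)/(2*x^2 - 7*x + 5)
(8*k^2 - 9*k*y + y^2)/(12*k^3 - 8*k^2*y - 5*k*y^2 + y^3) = (-8*k + y)/(-12*k^2 - 4*k*y + y^2)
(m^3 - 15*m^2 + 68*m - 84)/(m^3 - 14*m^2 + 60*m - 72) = (m - 7)/(m - 6)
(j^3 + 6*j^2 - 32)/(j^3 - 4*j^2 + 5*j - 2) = (j^2 + 8*j + 16)/(j^2 - 2*j + 1)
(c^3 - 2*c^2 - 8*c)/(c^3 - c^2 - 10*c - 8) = c/(c + 1)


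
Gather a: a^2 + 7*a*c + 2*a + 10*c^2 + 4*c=a^2 + a*(7*c + 2) + 10*c^2 + 4*c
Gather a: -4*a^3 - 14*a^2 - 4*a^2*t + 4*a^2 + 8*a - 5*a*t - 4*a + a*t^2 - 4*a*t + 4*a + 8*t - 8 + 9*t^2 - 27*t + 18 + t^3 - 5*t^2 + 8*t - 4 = -4*a^3 + a^2*(-4*t - 10) + a*(t^2 - 9*t + 8) + t^3 + 4*t^2 - 11*t + 6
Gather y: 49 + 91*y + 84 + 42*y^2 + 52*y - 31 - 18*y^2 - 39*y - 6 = 24*y^2 + 104*y + 96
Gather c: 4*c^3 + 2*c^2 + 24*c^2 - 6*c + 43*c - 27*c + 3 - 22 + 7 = 4*c^3 + 26*c^2 + 10*c - 12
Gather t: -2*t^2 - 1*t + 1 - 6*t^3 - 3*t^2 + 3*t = -6*t^3 - 5*t^2 + 2*t + 1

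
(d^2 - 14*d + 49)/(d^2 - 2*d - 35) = (d - 7)/(d + 5)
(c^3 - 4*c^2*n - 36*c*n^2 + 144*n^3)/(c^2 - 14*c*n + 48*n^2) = (c^2 + 2*c*n - 24*n^2)/(c - 8*n)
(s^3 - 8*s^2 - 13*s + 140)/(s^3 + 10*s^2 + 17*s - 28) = (s^2 - 12*s + 35)/(s^2 + 6*s - 7)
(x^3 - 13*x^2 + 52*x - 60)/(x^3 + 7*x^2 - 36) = (x^2 - 11*x + 30)/(x^2 + 9*x + 18)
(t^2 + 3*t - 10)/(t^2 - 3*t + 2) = (t + 5)/(t - 1)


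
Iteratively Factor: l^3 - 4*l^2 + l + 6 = (l + 1)*(l^2 - 5*l + 6) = (l - 3)*(l + 1)*(l - 2)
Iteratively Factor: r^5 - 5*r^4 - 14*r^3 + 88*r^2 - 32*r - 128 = (r + 4)*(r^4 - 9*r^3 + 22*r^2 - 32) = (r + 1)*(r + 4)*(r^3 - 10*r^2 + 32*r - 32) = (r - 4)*(r + 1)*(r + 4)*(r^2 - 6*r + 8) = (r - 4)*(r - 2)*(r + 1)*(r + 4)*(r - 4)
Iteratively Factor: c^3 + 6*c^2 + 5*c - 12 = (c + 4)*(c^2 + 2*c - 3) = (c + 3)*(c + 4)*(c - 1)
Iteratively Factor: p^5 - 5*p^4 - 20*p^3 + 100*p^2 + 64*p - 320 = (p - 4)*(p^4 - p^3 - 24*p^2 + 4*p + 80) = (p - 5)*(p - 4)*(p^3 + 4*p^2 - 4*p - 16) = (p - 5)*(p - 4)*(p + 4)*(p^2 - 4) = (p - 5)*(p - 4)*(p - 2)*(p + 4)*(p + 2)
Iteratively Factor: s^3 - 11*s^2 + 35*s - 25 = (s - 5)*(s^2 - 6*s + 5) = (s - 5)*(s - 1)*(s - 5)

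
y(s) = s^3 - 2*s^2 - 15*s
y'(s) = 3*s^2 - 4*s - 15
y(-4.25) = -49.14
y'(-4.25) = 56.19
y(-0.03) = 0.45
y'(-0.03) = -14.88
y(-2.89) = 2.51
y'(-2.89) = 21.62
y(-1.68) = 14.81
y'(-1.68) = 0.19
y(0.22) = -3.39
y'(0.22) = -15.73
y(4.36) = -20.54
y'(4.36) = 24.59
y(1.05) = -16.80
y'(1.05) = -15.89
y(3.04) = -35.99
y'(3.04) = 0.56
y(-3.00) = 0.00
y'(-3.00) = 24.00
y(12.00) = 1260.00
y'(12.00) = 369.00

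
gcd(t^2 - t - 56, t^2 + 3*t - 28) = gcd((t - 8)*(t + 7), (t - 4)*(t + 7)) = t + 7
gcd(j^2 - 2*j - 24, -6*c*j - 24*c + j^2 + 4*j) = j + 4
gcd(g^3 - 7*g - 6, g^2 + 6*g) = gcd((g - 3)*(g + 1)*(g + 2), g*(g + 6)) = 1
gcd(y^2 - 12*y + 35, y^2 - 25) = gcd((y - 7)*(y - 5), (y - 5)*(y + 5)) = y - 5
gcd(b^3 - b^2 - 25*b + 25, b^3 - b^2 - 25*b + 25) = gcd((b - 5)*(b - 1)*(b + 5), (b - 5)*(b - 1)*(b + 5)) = b^3 - b^2 - 25*b + 25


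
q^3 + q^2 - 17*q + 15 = (q - 3)*(q - 1)*(q + 5)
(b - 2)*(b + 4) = b^2 + 2*b - 8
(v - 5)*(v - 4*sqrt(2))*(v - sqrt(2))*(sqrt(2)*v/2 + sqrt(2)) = sqrt(2)*v^4/2 - 5*v^3 - 3*sqrt(2)*v^3/2 - sqrt(2)*v^2 + 15*v^2 - 12*sqrt(2)*v + 50*v - 40*sqrt(2)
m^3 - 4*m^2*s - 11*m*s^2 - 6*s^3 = (m - 6*s)*(m + s)^2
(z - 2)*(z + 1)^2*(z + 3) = z^4 + 3*z^3 - 3*z^2 - 11*z - 6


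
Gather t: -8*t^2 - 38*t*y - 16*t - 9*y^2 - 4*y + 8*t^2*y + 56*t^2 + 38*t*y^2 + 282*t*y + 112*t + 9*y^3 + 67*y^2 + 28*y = t^2*(8*y + 48) + t*(38*y^2 + 244*y + 96) + 9*y^3 + 58*y^2 + 24*y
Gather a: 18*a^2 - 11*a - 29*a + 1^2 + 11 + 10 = 18*a^2 - 40*a + 22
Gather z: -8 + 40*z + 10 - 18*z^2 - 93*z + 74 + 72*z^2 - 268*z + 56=54*z^2 - 321*z + 132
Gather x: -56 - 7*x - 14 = -7*x - 70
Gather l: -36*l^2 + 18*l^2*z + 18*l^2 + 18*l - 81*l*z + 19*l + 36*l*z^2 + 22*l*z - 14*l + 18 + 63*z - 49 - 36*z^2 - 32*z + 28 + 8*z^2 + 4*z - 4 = l^2*(18*z - 18) + l*(36*z^2 - 59*z + 23) - 28*z^2 + 35*z - 7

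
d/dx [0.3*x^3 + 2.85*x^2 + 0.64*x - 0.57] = 0.9*x^2 + 5.7*x + 0.64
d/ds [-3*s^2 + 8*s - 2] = 8 - 6*s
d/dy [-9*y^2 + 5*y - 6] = 5 - 18*y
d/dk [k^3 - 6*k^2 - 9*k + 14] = 3*k^2 - 12*k - 9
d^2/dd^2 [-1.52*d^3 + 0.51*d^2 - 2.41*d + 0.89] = 1.02 - 9.12*d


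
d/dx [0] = 0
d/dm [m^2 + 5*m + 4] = 2*m + 5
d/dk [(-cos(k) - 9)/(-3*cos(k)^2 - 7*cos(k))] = 3*(sin(k) + 21*sin(k)/cos(k)^2 + 18*tan(k))/(3*cos(k) + 7)^2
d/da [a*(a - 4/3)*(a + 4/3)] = 3*a^2 - 16/9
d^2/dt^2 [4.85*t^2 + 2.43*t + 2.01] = 9.70000000000000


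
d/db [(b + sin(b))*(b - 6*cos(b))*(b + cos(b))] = -(b + sin(b))*(b - 6*cos(b))*(sin(b) - 1) + (b + sin(b))*(b + cos(b))*(6*sin(b) + 1) + (b - 6*cos(b))*(b + cos(b))*(cos(b) + 1)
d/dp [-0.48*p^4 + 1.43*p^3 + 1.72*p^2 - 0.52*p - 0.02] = -1.92*p^3 + 4.29*p^2 + 3.44*p - 0.52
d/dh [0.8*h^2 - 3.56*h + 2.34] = 1.6*h - 3.56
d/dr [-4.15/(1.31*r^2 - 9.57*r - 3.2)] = (10.873*r - 39.7155)/(-1.31*r^2 + 9.57*r + 3.2)^2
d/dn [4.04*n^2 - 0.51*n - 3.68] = 8.08*n - 0.51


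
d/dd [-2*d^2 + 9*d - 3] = 9 - 4*d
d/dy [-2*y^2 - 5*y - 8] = -4*y - 5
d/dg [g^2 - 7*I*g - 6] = 2*g - 7*I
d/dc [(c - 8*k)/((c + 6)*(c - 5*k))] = ((-c + 8*k)*(c + 6) + (-c + 8*k)*(c - 5*k) + (c + 6)*(c - 5*k))/((c + 6)^2*(c - 5*k)^2)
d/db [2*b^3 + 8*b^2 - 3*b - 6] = 6*b^2 + 16*b - 3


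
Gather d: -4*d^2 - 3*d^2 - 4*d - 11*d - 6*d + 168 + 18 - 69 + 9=-7*d^2 - 21*d + 126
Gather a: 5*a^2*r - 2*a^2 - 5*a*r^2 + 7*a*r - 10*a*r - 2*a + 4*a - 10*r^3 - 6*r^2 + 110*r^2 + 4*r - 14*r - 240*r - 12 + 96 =a^2*(5*r - 2) + a*(-5*r^2 - 3*r + 2) - 10*r^3 + 104*r^2 - 250*r + 84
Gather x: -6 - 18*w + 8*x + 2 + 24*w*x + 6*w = -12*w + x*(24*w + 8) - 4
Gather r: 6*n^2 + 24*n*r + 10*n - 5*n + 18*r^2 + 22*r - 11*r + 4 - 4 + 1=6*n^2 + 5*n + 18*r^2 + r*(24*n + 11) + 1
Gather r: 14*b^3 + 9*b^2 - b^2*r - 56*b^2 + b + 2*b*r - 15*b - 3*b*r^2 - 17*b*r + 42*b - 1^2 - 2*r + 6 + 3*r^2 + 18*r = 14*b^3 - 47*b^2 + 28*b + r^2*(3 - 3*b) + r*(-b^2 - 15*b + 16) + 5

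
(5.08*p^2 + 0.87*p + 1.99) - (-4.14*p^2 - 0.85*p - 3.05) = 9.22*p^2 + 1.72*p + 5.04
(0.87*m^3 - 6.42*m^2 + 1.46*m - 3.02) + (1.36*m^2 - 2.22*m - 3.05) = 0.87*m^3 - 5.06*m^2 - 0.76*m - 6.07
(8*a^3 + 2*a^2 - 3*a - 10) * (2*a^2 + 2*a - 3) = 16*a^5 + 20*a^4 - 26*a^3 - 32*a^2 - 11*a + 30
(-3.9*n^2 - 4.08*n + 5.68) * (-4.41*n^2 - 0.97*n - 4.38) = 17.199*n^4 + 21.7758*n^3 - 4.0092*n^2 + 12.3608*n - 24.8784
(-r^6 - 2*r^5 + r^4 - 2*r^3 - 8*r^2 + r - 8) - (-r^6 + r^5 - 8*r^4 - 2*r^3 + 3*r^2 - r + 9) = -3*r^5 + 9*r^4 - 11*r^2 + 2*r - 17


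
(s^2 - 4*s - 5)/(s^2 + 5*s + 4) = (s - 5)/(s + 4)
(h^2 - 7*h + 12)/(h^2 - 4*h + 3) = (h - 4)/(h - 1)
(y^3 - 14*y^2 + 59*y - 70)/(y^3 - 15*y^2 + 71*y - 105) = (y - 2)/(y - 3)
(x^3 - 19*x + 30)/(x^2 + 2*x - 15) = x - 2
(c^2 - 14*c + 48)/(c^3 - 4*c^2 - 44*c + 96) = (c - 6)/(c^2 + 4*c - 12)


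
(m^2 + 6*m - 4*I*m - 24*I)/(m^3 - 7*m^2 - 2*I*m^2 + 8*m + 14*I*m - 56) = (m + 6)/(m^2 + m*(-7 + 2*I) - 14*I)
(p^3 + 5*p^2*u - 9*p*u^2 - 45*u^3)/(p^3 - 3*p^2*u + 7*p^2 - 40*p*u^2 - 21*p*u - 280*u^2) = (p^2 - 9*u^2)/(p^2 - 8*p*u + 7*p - 56*u)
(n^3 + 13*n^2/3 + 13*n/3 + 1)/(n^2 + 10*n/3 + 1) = n + 1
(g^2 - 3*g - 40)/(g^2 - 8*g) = (g + 5)/g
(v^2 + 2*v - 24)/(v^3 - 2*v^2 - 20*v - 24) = (-v^2 - 2*v + 24)/(-v^3 + 2*v^2 + 20*v + 24)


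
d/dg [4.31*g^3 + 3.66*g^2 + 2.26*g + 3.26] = 12.93*g^2 + 7.32*g + 2.26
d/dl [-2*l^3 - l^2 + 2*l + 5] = -6*l^2 - 2*l + 2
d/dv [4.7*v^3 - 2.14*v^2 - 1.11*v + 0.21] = 14.1*v^2 - 4.28*v - 1.11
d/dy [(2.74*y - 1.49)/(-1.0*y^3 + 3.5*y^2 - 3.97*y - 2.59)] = (5.48*y^3 - 14.06*y^2 + 10.43*y - 13.0119)/(1.0*y^6 - 7.0*y^5 + 20.19*y^4 - 22.61*y^3 - 2.3691*y^2 + 20.5646*y + 6.7081)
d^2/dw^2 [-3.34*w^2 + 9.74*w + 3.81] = -6.68000000000000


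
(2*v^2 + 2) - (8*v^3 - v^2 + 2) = -8*v^3 + 3*v^2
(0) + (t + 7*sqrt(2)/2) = t + 7*sqrt(2)/2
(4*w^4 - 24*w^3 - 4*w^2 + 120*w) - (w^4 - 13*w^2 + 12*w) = 3*w^4 - 24*w^3 + 9*w^2 + 108*w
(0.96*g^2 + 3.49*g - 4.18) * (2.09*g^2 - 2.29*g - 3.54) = 2.0064*g^4 + 5.0957*g^3 - 20.1267*g^2 - 2.7824*g + 14.7972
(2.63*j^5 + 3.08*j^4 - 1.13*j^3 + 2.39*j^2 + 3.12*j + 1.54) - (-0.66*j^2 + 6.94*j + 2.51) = 2.63*j^5 + 3.08*j^4 - 1.13*j^3 + 3.05*j^2 - 3.82*j - 0.97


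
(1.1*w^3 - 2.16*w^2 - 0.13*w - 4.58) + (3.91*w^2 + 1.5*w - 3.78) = 1.1*w^3 + 1.75*w^2 + 1.37*w - 8.36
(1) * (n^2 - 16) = n^2 - 16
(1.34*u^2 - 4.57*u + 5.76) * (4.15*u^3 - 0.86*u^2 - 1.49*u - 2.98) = 5.561*u^5 - 20.1179*u^4 + 25.8376*u^3 - 2.1375*u^2 + 5.0362*u - 17.1648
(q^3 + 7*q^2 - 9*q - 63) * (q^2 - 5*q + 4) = q^5 + 2*q^4 - 40*q^3 + 10*q^2 + 279*q - 252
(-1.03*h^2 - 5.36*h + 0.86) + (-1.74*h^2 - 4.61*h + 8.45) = -2.77*h^2 - 9.97*h + 9.31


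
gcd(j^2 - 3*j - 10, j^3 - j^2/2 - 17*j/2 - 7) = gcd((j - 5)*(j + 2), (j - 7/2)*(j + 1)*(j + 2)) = j + 2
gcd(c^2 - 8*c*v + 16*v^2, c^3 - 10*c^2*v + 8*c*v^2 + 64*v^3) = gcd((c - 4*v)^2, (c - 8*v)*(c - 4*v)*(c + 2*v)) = -c + 4*v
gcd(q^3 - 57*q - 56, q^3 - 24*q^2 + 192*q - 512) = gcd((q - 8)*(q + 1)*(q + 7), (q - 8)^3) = q - 8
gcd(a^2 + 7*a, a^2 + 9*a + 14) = a + 7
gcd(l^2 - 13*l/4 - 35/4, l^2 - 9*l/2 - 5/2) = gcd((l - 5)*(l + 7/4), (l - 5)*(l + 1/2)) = l - 5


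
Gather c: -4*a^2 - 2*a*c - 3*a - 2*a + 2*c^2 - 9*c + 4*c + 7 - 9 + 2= -4*a^2 - 5*a + 2*c^2 + c*(-2*a - 5)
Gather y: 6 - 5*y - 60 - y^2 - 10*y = -y^2 - 15*y - 54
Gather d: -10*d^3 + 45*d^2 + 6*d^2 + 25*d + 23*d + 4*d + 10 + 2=-10*d^3 + 51*d^2 + 52*d + 12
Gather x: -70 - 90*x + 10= -90*x - 60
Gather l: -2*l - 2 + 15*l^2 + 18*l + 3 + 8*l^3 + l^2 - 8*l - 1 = 8*l^3 + 16*l^2 + 8*l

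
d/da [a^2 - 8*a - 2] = 2*a - 8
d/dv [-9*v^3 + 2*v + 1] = 2 - 27*v^2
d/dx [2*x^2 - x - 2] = 4*x - 1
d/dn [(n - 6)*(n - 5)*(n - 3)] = 3*n^2 - 28*n + 63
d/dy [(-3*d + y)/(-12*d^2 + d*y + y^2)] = -1/(16*d^2 + 8*d*y + y^2)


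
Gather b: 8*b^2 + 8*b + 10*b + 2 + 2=8*b^2 + 18*b + 4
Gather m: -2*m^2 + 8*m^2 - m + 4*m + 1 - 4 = 6*m^2 + 3*m - 3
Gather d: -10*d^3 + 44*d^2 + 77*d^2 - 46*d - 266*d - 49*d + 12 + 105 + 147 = -10*d^3 + 121*d^2 - 361*d + 264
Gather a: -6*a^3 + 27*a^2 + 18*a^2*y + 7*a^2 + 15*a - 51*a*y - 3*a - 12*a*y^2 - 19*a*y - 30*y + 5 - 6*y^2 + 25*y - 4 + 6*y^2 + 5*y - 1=-6*a^3 + a^2*(18*y + 34) + a*(-12*y^2 - 70*y + 12)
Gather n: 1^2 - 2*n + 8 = 9 - 2*n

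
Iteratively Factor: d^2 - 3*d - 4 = (d + 1)*(d - 4)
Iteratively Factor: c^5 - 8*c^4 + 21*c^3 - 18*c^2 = (c - 2)*(c^4 - 6*c^3 + 9*c^2) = c*(c - 2)*(c^3 - 6*c^2 + 9*c) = c*(c - 3)*(c - 2)*(c^2 - 3*c) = c^2*(c - 3)*(c - 2)*(c - 3)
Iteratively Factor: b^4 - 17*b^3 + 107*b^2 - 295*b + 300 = (b - 5)*(b^3 - 12*b^2 + 47*b - 60) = (b - 5)*(b - 3)*(b^2 - 9*b + 20) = (b - 5)*(b - 4)*(b - 3)*(b - 5)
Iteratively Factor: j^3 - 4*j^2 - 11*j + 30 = (j - 5)*(j^2 + j - 6) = (j - 5)*(j + 3)*(j - 2)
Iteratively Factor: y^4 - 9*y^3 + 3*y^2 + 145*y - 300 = (y + 4)*(y^3 - 13*y^2 + 55*y - 75) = (y - 3)*(y + 4)*(y^2 - 10*y + 25) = (y - 5)*(y - 3)*(y + 4)*(y - 5)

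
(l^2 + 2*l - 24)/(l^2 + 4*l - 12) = (l - 4)/(l - 2)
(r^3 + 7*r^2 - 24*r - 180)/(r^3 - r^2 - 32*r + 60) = (r + 6)/(r - 2)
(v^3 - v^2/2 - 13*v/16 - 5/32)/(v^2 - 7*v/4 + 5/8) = (8*v^2 + 6*v + 1)/(4*(2*v - 1))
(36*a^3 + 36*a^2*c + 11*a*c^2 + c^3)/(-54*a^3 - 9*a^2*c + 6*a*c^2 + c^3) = (-2*a - c)/(3*a - c)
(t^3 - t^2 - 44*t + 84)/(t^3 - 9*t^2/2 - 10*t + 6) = 2*(t^2 + 5*t - 14)/(2*t^2 + 3*t - 2)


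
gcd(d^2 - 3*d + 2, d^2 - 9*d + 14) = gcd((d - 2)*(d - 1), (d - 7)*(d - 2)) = d - 2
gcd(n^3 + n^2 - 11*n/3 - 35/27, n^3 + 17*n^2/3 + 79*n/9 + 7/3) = n^2 + 8*n/3 + 7/9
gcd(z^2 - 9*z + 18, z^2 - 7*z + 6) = z - 6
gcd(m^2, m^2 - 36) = 1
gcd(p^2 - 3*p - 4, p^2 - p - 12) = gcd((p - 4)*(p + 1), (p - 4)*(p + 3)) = p - 4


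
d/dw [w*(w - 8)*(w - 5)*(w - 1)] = 4*w^3 - 42*w^2 + 106*w - 40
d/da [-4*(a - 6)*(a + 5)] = 4 - 8*a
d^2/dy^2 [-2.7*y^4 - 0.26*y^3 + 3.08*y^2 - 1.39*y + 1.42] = -32.4*y^2 - 1.56*y + 6.16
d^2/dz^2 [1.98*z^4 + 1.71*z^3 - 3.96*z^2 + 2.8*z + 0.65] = 23.76*z^2 + 10.26*z - 7.92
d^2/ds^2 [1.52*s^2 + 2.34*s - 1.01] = 3.04000000000000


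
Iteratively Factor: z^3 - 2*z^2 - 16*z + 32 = (z + 4)*(z^2 - 6*z + 8) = (z - 4)*(z + 4)*(z - 2)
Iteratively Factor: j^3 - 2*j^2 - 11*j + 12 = (j - 4)*(j^2 + 2*j - 3) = (j - 4)*(j + 3)*(j - 1)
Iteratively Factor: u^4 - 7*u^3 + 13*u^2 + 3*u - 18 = (u - 2)*(u^3 - 5*u^2 + 3*u + 9) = (u - 3)*(u - 2)*(u^2 - 2*u - 3) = (u - 3)^2*(u - 2)*(u + 1)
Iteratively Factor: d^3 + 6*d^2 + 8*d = (d + 2)*(d^2 + 4*d) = d*(d + 2)*(d + 4)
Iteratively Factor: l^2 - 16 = (l - 4)*(l + 4)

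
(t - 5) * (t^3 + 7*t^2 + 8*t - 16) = t^4 + 2*t^3 - 27*t^2 - 56*t + 80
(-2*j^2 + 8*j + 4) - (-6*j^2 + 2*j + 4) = 4*j^2 + 6*j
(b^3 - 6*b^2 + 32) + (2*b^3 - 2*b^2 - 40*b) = 3*b^3 - 8*b^2 - 40*b + 32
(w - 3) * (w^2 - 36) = w^3 - 3*w^2 - 36*w + 108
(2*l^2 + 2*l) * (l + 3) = 2*l^3 + 8*l^2 + 6*l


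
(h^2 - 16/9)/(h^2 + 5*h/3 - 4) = (h + 4/3)/(h + 3)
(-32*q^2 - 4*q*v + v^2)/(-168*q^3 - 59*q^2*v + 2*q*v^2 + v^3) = (4*q + v)/(21*q^2 + 10*q*v + v^2)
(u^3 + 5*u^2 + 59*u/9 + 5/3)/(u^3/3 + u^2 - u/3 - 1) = (9*u^2 + 18*u + 5)/(3*(u^2 - 1))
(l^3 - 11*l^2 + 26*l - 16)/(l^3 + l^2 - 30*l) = (l^3 - 11*l^2 + 26*l - 16)/(l*(l^2 + l - 30))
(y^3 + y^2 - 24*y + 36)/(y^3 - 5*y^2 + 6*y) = (y + 6)/y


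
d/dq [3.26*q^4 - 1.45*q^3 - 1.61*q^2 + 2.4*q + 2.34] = 13.04*q^3 - 4.35*q^2 - 3.22*q + 2.4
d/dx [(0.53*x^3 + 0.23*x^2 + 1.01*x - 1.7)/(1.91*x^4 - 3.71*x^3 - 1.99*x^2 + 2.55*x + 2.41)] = (-1.0123*x^6 - 0.878600000000001*x^5 - 5.9887*x^4 + 23.1852*x^3 - 12.4927*x^2 - 5.6574*x + 6.7691)/(3.6481*x^8 - 14.1722*x^7 + 6.1623*x^6 + 24.5068*x^5 - 5.7547*x^4 - 28.0312*x^3 - 3.0893*x^2 + 12.291*x + 5.8081)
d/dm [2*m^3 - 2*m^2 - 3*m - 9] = 6*m^2 - 4*m - 3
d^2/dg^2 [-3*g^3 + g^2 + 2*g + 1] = 2 - 18*g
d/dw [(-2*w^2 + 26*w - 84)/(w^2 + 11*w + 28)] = 4*(-12*w^2 + 14*w + 413)/(w^4 + 22*w^3 + 177*w^2 + 616*w + 784)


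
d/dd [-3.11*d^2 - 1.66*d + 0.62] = -6.22*d - 1.66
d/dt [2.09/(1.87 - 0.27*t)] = 0.5643/(0.27*t - 1.87)^2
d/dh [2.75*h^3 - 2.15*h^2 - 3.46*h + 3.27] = 8.25*h^2 - 4.3*h - 3.46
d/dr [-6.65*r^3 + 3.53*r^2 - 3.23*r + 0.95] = -19.95*r^2 + 7.06*r - 3.23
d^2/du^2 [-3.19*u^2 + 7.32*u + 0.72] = -6.38000000000000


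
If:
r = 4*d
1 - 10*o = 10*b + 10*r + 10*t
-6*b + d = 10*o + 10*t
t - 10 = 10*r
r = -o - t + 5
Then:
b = -49/10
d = 103/205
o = -5557/205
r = 412/205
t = 1234/41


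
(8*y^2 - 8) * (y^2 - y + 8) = 8*y^4 - 8*y^3 + 56*y^2 + 8*y - 64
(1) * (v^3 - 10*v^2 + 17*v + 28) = v^3 - 10*v^2 + 17*v + 28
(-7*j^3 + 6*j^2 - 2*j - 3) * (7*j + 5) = -49*j^4 + 7*j^3 + 16*j^2 - 31*j - 15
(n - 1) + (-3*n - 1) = -2*n - 2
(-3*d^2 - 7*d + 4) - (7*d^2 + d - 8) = -10*d^2 - 8*d + 12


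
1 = 1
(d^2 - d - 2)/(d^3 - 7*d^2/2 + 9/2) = 2*(d - 2)/(2*d^2 - 9*d + 9)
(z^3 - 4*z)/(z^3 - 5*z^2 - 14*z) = (z - 2)/(z - 7)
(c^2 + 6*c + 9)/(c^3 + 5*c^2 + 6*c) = (c + 3)/(c*(c + 2))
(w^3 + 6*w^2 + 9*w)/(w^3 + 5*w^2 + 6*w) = (w + 3)/(w + 2)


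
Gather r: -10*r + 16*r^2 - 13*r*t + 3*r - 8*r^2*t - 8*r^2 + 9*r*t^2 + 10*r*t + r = r^2*(8 - 8*t) + r*(9*t^2 - 3*t - 6)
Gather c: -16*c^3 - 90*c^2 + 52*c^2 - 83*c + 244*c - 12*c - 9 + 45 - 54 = -16*c^3 - 38*c^2 + 149*c - 18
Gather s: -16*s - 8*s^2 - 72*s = -8*s^2 - 88*s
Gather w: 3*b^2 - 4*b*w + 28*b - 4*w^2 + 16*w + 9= 3*b^2 + 28*b - 4*w^2 + w*(16 - 4*b) + 9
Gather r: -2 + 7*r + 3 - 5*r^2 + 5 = -5*r^2 + 7*r + 6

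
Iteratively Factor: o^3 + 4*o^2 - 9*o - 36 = (o + 3)*(o^2 + o - 12) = (o + 3)*(o + 4)*(o - 3)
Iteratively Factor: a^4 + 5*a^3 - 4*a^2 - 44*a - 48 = (a - 3)*(a^3 + 8*a^2 + 20*a + 16) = (a - 3)*(a + 2)*(a^2 + 6*a + 8) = (a - 3)*(a + 2)*(a + 4)*(a + 2)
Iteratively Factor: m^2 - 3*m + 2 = (m - 2)*(m - 1)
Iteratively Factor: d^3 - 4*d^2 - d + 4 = (d - 4)*(d^2 - 1) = (d - 4)*(d - 1)*(d + 1)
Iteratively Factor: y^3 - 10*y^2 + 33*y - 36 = (y - 3)*(y^2 - 7*y + 12) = (y - 3)^2*(y - 4)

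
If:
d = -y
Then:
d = -y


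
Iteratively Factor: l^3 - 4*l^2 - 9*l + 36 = (l - 3)*(l^2 - l - 12) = (l - 4)*(l - 3)*(l + 3)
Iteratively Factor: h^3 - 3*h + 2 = (h - 1)*(h^2 + h - 2) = (h - 1)^2*(h + 2)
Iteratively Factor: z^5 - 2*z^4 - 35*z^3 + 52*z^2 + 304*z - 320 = (z - 1)*(z^4 - z^3 - 36*z^2 + 16*z + 320) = (z - 1)*(z + 4)*(z^3 - 5*z^2 - 16*z + 80) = (z - 5)*(z - 1)*(z + 4)*(z^2 - 16) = (z - 5)*(z - 4)*(z - 1)*(z + 4)*(z + 4)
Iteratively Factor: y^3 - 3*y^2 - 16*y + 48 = (y - 3)*(y^2 - 16) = (y - 4)*(y - 3)*(y + 4)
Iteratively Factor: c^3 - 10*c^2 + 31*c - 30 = (c - 2)*(c^2 - 8*c + 15) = (c - 5)*(c - 2)*(c - 3)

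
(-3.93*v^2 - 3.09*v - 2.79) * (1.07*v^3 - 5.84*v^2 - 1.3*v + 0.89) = -4.2051*v^5 + 19.6449*v^4 + 20.1693*v^3 + 16.8129*v^2 + 0.8769*v - 2.4831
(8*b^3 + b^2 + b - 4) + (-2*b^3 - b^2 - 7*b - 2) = 6*b^3 - 6*b - 6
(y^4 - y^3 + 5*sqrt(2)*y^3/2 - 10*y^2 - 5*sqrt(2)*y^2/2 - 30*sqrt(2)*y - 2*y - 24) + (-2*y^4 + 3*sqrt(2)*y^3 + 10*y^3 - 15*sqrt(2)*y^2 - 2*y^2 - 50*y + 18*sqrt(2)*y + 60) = -y^4 + 11*sqrt(2)*y^3/2 + 9*y^3 - 35*sqrt(2)*y^2/2 - 12*y^2 - 52*y - 12*sqrt(2)*y + 36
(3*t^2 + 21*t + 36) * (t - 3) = 3*t^3 + 12*t^2 - 27*t - 108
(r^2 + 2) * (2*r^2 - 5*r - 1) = 2*r^4 - 5*r^3 + 3*r^2 - 10*r - 2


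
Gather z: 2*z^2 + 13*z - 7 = 2*z^2 + 13*z - 7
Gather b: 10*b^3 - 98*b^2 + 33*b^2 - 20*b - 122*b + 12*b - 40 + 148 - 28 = 10*b^3 - 65*b^2 - 130*b + 80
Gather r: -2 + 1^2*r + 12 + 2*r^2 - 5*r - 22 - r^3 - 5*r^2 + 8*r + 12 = -r^3 - 3*r^2 + 4*r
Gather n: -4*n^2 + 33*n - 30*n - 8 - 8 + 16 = -4*n^2 + 3*n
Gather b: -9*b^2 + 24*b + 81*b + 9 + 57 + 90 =-9*b^2 + 105*b + 156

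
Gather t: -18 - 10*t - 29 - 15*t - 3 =-25*t - 50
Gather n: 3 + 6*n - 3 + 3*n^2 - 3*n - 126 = 3*n^2 + 3*n - 126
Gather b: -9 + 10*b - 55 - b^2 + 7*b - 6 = -b^2 + 17*b - 70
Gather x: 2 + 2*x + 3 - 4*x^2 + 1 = -4*x^2 + 2*x + 6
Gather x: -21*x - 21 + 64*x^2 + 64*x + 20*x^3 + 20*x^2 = 20*x^3 + 84*x^2 + 43*x - 21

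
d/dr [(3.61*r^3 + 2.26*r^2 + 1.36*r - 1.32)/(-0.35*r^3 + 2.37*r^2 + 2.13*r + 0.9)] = (-4.44089209850063e-16*r^5 + 9.3467*r^4 + 16.3306*r^3 + 9.9516*r^2 + 10.3248*r + 4.0356)/(0.1225*r^6 - 1.659*r^5 + 4.1259*r^4 + 9.4662*r^3 + 8.8029*r^2 + 3.834*r + 0.81)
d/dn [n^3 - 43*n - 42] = 3*n^2 - 43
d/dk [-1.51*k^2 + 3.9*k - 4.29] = 3.9 - 3.02*k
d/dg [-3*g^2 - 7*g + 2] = -6*g - 7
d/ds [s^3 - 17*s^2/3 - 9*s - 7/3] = 3*s^2 - 34*s/3 - 9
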